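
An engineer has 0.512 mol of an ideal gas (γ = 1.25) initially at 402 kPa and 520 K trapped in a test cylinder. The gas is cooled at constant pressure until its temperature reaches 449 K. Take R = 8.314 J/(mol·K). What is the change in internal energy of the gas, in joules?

-1210 J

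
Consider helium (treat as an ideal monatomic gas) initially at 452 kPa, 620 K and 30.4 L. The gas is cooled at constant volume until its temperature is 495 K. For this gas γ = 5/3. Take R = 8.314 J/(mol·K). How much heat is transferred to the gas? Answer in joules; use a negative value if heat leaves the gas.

-4160 J

n = P₁V₁/(RT₁) = 452×30.4/(8.314×620) = 2.67 mol.
Isochoric: V stays 30.4 L; P/T = const ⇒ T₂ = 495 K, P₂ = 361 kPa.
W = 0 (no volume change).
ΔU = nCvΔT = 2.67×12.5×(495−620) = -4160 J.
Q = ΔU = -4160 J.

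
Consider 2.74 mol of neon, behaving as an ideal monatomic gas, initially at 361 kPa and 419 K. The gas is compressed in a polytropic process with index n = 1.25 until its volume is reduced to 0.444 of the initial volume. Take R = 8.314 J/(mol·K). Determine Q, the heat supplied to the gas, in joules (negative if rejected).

V₁ = nRT₁/P₁ = 2.74×8.314×419/361 = 26.4 L.
Polytropic n=1.25: T₂ = T₁(V₁/V₂)^(n−1) = 419×(2.25)^0.25 = 513 K; P₂ = P₁(V₁/V₂)^n = 996 kPa.
W = (P₁V₁−P₂V₂)/(n−1) = (361×26.4−996×11.7)/0.25 = -8590 J.
ΔU = nCvΔT = 2.74×12.5×(513−419) = 3220 J.
Q = ΔU + W = -5370 J.

-5370 J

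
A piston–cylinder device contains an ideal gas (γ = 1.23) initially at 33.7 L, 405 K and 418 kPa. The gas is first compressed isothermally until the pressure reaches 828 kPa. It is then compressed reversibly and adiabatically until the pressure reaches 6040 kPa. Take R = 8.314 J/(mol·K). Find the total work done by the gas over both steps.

-37200 J

n = P₁V₁/(RT₁) = 418×33.7/(8.314×405) = 4.18 mol.
Step 1 — Isothermal: T stays 405 K; PV = const ⇒ V₂ = 17.0 L, P₂ = 828 kPa.
ΔU = 0 (ideal gas, T constant).
W = nRT ln(V₂/V₁) = 4.18×8.314×405×ln(0.505) = -9630 J.
Q = ΔU + W = -9630 J.
State after step 1: P = 828 kPa, V = 17.0 L, T = 405 K.
Step 2 — Adiabatic: T₂/T₁ = (P₂/P₁)^((γ−1)/γ) ⇒ T₂ = 405×(7.29)^0.187 = 587 K; V₂ = 3.38 L.
ΔU = nCvΔT = 4.18×36.1×(587−405) = 27600 J.
Q = 0 for an adiabatic process, so W = −ΔU = -27600 J.
Net over both steps: W = -37200 J, Q = -9630 J, ΔU = 27600 J.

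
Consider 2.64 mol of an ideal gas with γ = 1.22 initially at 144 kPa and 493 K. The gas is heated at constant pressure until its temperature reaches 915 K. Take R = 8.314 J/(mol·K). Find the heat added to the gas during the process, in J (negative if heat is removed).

V₁ = nRT₁/P₁ = 2.64×8.314×493/144 = 75.1 L.
Isobaric: P stays 144 kPa; V/T = const ⇒ T₂ = 915 K, V₂ = 139 L.
W = PΔV = 144×(139−75.1) kPa·L = 9260 J.
ΔU = nCvΔT = 2.64×37.8×(915−493) = 42100 J.
Q = ΔU + W = nCpΔT = 51400 J.

51400 J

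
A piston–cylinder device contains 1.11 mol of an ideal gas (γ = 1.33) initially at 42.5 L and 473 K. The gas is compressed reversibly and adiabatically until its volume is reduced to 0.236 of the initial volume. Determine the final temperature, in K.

P₁ = nRT₁/V₁ = 1.11×8.314×473/42.5 = 103 kPa.
Adiabatic: TV^(γ−1) = const ⇒ T₂ = 473×(4.24)^0.330 = 762 K; PV^γ = const ⇒ P₂ = 701 kPa.

762 K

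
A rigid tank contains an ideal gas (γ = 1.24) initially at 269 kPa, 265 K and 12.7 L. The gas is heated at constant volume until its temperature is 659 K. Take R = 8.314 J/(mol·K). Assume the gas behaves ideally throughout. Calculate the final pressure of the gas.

669 kPa

Isochoric: V stays 12.7 L; P/T = const ⇒ T₂ = 659 K, P₂ = 669 kPa.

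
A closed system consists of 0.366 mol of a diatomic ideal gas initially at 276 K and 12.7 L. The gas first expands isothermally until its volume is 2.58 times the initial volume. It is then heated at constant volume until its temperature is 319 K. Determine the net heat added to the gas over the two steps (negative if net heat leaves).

P₁ = nRT₁/V₁ = 0.366×8.314×276/12.7 = 66.1 kPa.
Step 1 — Isothermal: T stays 276 K; PV = const ⇒ V₂ = 32.8 L, P₂ = 25.6 kPa.
ΔU = 0 (ideal gas, T constant).
W = nRT ln(V₂/V₁) = 0.366×8.314×276×ln(2.58) = 796 J.
Q = ΔU + W = 796 J.
State after step 1: P = 25.6 kPa, V = 32.8 L, T = 276 K.
Step 2 — Isochoric: V stays 32.8 L; P/T = const ⇒ T₂ = 319 K, P₂ = 29.6 kPa.
W = 0 (no volume change).
ΔU = nCvΔT = 0.366×20.8×(319−276) = 327 J.
Q = ΔU = 327 J.
Net over both steps: W = 796 J, Q = 1120 J, ΔU = 327 J.

1120 J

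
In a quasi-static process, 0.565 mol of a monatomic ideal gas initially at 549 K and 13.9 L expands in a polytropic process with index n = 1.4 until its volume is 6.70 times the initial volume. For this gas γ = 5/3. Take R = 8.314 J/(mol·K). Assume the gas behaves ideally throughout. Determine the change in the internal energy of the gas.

P₁ = nRT₁/V₁ = 0.565×8.314×549/13.9 = 186 kPa.
Polytropic n=1.4: T₂ = T₁(V₁/V₂)^(n−1) = 549×(0.149)^0.40 = 257 K; P₂ = P₁(V₁/V₂)^n = 12.9 kPa.
For an ideal gas ΔU = nCvΔT with Cv = (3/2)R = 12.5 J/(mol·K).
ΔU = 0.565×12.5×(257−549) = -2060 J.

-2060 J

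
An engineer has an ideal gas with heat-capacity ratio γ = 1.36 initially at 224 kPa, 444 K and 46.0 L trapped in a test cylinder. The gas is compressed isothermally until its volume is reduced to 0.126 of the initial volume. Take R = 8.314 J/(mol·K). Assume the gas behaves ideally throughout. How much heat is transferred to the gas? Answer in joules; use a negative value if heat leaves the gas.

-21300 J

n = P₁V₁/(RT₁) = 224×46.0/(8.314×444) = 2.79 mol.
Isothermal: T stays 444 K; PV = const ⇒ V₂ = 5.80 L, P₂ = 1780 kPa.
ΔU = 0 (ideal gas, T constant).
W = nRT ln(V₂/V₁) = 2.79×8.314×444×ln(0.126) = -21300 J.
Q = ΔU + W = -21300 J.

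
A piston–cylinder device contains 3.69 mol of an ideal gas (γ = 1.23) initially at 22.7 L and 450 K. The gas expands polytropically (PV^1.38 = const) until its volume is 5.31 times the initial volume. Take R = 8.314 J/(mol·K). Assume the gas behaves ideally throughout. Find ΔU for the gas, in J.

-28200 J

P₁ = nRT₁/V₁ = 3.69×8.314×450/22.7 = 608 kPa.
Polytropic n=1.38: T₂ = T₁(V₁/V₂)^(n−1) = 450×(0.188)^0.38 = 239 K; P₂ = P₁(V₁/V₂)^n = 60.7 kPa.
For an ideal gas ΔU = nCvΔT with Cv = R/(γ−1) = 36.1 J/(mol·K).
ΔU = 3.69×36.1×(239−450) = -28200 J.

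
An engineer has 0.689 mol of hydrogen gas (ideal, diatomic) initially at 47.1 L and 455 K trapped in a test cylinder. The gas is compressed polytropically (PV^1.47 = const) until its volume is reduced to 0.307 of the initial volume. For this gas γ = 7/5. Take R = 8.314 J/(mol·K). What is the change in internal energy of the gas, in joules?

P₁ = nRT₁/V₁ = 0.689×8.314×455/47.1 = 55.3 kPa.
Polytropic n=1.47: T₂ = T₁(V₁/V₂)^(n−1) = 455×(3.26)^0.47 = 793 K; P₂ = P₁(V₁/V₂)^n = 314 kPa.
For an ideal gas ΔU = nCvΔT with Cv = (5/2)R = 20.8 J/(mol·K).
ΔU = 0.689×20.8×(793−455) = 4830 J.

4830 J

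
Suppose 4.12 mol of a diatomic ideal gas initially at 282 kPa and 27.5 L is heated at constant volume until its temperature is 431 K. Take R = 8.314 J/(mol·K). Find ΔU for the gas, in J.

17500 J

T₁ = P₁V₁/(nR) = 282×27.5/(4.12×8.314) = 226 K.
Isochoric: V stays 27.5 L; P/T = const ⇒ T₂ = 431 K, P₂ = 537 kPa.
For an ideal gas ΔU = nCvΔT with Cv = (5/2)R = 20.8 J/(mol·K).
ΔU = 4.12×20.8×(431−226) = 17500 J.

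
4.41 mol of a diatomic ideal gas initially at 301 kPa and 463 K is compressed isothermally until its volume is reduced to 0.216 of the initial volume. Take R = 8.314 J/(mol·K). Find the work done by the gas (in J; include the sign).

V₁ = nRT₁/P₁ = 4.41×8.314×463/301 = 56.4 L.
Isothermal: T stays 463 K; PV = const ⇒ V₂ = 12.2 L, P₂ = 1390 kPa.
W = nRT ln(V₂/V₁) = 4.41×8.314×463×ln(0.216) = -26000 J.

-26000 J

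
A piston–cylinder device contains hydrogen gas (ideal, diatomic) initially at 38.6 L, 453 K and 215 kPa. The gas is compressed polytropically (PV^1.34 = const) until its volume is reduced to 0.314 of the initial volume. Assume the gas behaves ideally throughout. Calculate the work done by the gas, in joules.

-11800 J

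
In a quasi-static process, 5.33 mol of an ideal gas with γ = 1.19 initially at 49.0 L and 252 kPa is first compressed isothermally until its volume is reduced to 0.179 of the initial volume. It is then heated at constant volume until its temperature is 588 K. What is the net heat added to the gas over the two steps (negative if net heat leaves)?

T₁ = P₁V₁/(nR) = 252×49.0/(5.33×8.314) = 279 K.
Step 1 — Isothermal: T stays 279 K; PV = const ⇒ V₂ = 8.77 L, P₂ = 1410 kPa.
ΔU = 0 (ideal gas, T constant).
W = nRT ln(V₂/V₁) = 5.33×8.314×279×ln(0.179) = -21200 J.
Q = ΔU + W = -21200 J.
State after step 1: P = 1410 kPa, V = 8.77 L, T = 279 K.
Step 2 — Isochoric: V stays 8.77 L; P/T = const ⇒ T₂ = 588 K, P₂ = 2970 kPa.
W = 0 (no volume change).
ΔU = nCvΔT = 5.33×43.8×(588−279) = 72100 J.
Q = ΔU = 72100 J.
Net over both steps: W = -21200 J, Q = 50900 J, ΔU = 72100 J.

50900 J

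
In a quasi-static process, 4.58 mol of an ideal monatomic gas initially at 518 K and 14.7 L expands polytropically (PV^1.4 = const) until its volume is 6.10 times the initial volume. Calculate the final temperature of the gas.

P₁ = nRT₁/V₁ = 4.58×8.314×518/14.7 = 1340 kPa.
Polytropic n=1.4: T₂ = T₁(V₁/V₂)^(n−1) = 518×(0.164)^0.40 = 251 K; P₂ = P₁(V₁/V₂)^n = 107 kPa.

251 K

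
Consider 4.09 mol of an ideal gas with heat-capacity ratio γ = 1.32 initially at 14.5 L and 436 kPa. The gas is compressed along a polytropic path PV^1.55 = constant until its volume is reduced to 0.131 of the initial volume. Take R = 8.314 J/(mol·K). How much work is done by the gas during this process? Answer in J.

T₁ = P₁V₁/(nR) = 436×14.5/(4.09×8.314) = 186 K.
Polytropic n=1.55: T₂ = T₁(V₁/V₂)^(n−1) = 186×(7.63)^0.55 = 569 K; P₂ = P₁(V₁/V₂)^n = 10200 kPa.
W = (P₁V₁−P₂V₂)/(n−1) = (436×14.5−10200×1.90)/0.55 = -23700 J.

-23700 J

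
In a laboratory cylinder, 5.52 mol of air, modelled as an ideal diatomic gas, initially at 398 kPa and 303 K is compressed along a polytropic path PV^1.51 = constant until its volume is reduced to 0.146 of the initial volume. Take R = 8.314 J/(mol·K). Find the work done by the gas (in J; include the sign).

-45500 J

V₁ = nRT₁/P₁ = 5.52×8.314×303/398 = 34.9 L.
Polytropic n=1.51: T₂ = T₁(V₁/V₂)^(n−1) = 303×(6.85)^0.51 = 808 K; P₂ = P₁(V₁/V₂)^n = 7270 kPa.
W = (P₁V₁−P₂V₂)/(n−1) = (398×34.9−7270×5.10)/0.51 = -45500 J.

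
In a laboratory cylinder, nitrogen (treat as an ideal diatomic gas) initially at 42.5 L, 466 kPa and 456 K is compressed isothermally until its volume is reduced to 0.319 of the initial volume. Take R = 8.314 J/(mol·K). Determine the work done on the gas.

n = P₁V₁/(RT₁) = 466×42.5/(8.314×456) = 5.22 mol.
Isothermal: T stays 456 K; PV = const ⇒ V₂ = 13.6 L, P₂ = 1460 kPa.
W = nRT ln(V₂/V₁) = 5.22×8.314×456×ln(0.319) = -22600 J.
Work done on the gas = −W_by = 22600 J.

22600 J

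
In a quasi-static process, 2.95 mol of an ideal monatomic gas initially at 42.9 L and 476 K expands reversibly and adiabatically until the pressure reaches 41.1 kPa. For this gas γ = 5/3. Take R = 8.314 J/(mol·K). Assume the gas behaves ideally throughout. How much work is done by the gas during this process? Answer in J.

P₁ = nRT₁/V₁ = 2.95×8.314×476/42.9 = 272 kPa.
Adiabatic: T₂/T₁ = (P₂/P₁)^((γ−1)/γ) ⇒ T₂ = 476×(0.151)^0.400 = 223 K; V₂ = 133 L.
ΔU = nCvΔT = 2.95×12.5×(223−476) = -9290 J.
Q = 0 for an adiabatic process, so W = −ΔU = 9290 J.

9290 J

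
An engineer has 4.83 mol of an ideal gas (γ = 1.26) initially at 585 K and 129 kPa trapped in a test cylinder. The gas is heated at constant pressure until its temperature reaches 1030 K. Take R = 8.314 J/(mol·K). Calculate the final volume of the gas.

V₁ = nRT₁/P₁ = 4.83×8.314×585/129 = 182 L.
Isobaric: P stays 129 kPa; V/T = const ⇒ T₂ = 1030 K, V₂ = 321 L.

321 L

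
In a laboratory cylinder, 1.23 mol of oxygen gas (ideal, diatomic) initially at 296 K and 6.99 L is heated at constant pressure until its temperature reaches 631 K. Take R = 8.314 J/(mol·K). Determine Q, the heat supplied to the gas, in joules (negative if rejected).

P₁ = nRT₁/V₁ = 1.23×8.314×296/6.99 = 433 kPa.
Isobaric: P stays 433 kPa; V/T = const ⇒ T₂ = 631 K, V₂ = 14.9 L.
W = PΔV = 433×(14.9−6.99) kPa·L = 3430 J.
ΔU = nCvΔT = 1.23×20.8×(631−296) = 8560 J.
Q = ΔU + W = nCpΔT = 12000 J.

12000 J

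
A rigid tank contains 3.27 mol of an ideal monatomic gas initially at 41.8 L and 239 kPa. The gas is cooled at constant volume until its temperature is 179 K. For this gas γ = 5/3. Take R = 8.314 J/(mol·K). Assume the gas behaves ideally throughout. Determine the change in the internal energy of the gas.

-7690 J

T₁ = P₁V₁/(nR) = 239×41.8/(3.27×8.314) = 367 K.
Isochoric: V stays 41.8 L; P/T = const ⇒ T₂ = 179 K, P₂ = 116 kPa.
For an ideal gas ΔU = nCvΔT with Cv = (3/2)R = 12.5 J/(mol·K).
ΔU = 3.27×12.5×(179−367) = -7690 J.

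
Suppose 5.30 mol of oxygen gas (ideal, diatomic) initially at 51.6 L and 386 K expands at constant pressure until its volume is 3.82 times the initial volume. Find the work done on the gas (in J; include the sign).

-48000 J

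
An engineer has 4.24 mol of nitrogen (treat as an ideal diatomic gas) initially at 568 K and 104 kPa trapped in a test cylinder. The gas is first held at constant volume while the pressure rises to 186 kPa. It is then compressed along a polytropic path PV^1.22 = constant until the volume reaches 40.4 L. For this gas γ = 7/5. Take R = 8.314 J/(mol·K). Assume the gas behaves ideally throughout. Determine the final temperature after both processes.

1430 K

V₁ = nRT₁/P₁ = 4.24×8.314×568/104 = 193 L.
Step 1 — Isochoric: V stays 193 L; P/T = const ⇒ T₂ = 1020 K, P₂ = 186 kPa.
W = 0 (no volume change).
ΔU = nCvΔT = 4.24×20.8×(1020−568) = 39500 J.
Q = ΔU = 39500 J.
State after step 1: P = 186 kPa, V = 193 L, T = 1020 K.
Step 2 — Polytropic n=1.22: T₂ = T₁(V₁/V₂)^(n−1) = 1020×(4.77)^0.22 = 1430 K; P₂ = P₁(V₁/V₂)^n = 1250 kPa.
W = (P₁V₁−P₂V₂)/(n−1) = (186×193−1250×40.4)/0.22 = -66700 J.
ΔU = nCvΔT = 4.24×20.8×(1430−1020) = 36700 J.
Q = ΔU + W = -30000 J.
Net over both steps: W = -66700 J, Q = 9440 J, ΔU = 76200 J.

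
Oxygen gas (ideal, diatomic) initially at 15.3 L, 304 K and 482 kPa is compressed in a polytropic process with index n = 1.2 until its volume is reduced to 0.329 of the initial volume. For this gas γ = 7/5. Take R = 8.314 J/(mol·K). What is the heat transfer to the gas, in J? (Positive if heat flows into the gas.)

-4590 J

n = P₁V₁/(RT₁) = 482×15.3/(8.314×304) = 2.92 mol.
Polytropic n=1.2: T₂ = T₁(V₁/V₂)^(n−1) = 304×(3.04)^0.20 = 380 K; P₂ = P₁(V₁/V₂)^n = 1830 kPa.
W = (P₁V₁−P₂V₂)/(n−1) = (482×15.3−1830×5.03)/0.20 = -9180 J.
ΔU = nCvΔT = 2.92×20.8×(380−304) = 4590 J.
Q = ΔU + W = -4590 J.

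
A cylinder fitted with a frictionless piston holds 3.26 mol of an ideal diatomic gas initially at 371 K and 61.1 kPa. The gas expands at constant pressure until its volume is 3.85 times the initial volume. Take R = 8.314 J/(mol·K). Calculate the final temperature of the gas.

V₁ = nRT₁/P₁ = 3.26×8.314×371/61.1 = 165 L.
Isobaric: P stays 61.1 kPa; V/T = const ⇒ T₂ = 1430 K, V₂ = 634 L.

1430 K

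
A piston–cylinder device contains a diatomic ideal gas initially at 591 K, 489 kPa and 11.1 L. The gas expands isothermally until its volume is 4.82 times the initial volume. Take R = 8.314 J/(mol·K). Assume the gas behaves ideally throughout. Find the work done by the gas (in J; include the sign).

n = P₁V₁/(RT₁) = 489×11.1/(8.314×591) = 1.10 mol.
Isothermal: T stays 591 K; PV = const ⇒ V₂ = 53.5 L, P₂ = 101 kPa.
W = nRT ln(V₂/V₁) = 1.10×8.314×591×ln(4.82) = 8540 J.

8540 J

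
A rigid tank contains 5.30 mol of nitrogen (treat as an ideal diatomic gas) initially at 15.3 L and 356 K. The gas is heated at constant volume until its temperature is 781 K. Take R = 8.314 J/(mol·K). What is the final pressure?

2250 kPa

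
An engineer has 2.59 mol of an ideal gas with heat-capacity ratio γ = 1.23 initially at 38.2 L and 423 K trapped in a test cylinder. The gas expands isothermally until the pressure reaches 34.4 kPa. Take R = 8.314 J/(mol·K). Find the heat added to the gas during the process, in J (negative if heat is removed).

17600 J

P₁ = nRT₁/V₁ = 2.59×8.314×423/38.2 = 238 kPa.
Isothermal: T stays 423 K; PV = const ⇒ V₂ = 265 L, P₂ = 34.4 kPa.
ΔU = 0 (ideal gas, T constant).
W = nRT ln(V₂/V₁) = 2.59×8.314×423×ln(6.93) = 17600 J.
Q = ΔU + W = 17600 J.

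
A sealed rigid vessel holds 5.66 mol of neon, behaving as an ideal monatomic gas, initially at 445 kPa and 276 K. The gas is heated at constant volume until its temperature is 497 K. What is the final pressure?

801 kPa

V₁ = nRT₁/P₁ = 5.66×8.314×276/445 = 29.2 L.
Isochoric: V stays 29.2 L; P/T = const ⇒ T₂ = 497 K, P₂ = 801 kPa.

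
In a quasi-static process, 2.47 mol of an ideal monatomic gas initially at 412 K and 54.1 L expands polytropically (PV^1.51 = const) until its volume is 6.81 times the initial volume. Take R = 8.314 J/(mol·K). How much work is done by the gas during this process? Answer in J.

10400 J

P₁ = nRT₁/V₁ = 2.47×8.314×412/54.1 = 156 kPa.
Polytropic n=1.51: T₂ = T₁(V₁/V₂)^(n−1) = 412×(0.147)^0.51 = 155 K; P₂ = P₁(V₁/V₂)^n = 8.63 kPa.
W = (P₁V₁−P₂V₂)/(n−1) = (156×54.1−8.63×368)/0.51 = 10400 J.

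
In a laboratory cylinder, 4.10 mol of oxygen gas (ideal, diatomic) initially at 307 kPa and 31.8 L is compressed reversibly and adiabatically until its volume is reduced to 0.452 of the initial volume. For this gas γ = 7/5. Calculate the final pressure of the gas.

933 kPa

T₁ = P₁V₁/(nR) = 307×31.8/(4.10×8.314) = 286 K.
Adiabatic: TV^(γ−1) = const ⇒ T₂ = 286×(2.21)^0.400 = 393 K; PV^γ = const ⇒ P₂ = 933 kPa.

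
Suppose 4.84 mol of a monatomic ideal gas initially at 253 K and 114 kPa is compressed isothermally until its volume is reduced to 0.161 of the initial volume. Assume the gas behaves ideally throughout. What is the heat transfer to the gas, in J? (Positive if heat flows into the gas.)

V₁ = nRT₁/P₁ = 4.84×8.314×253/114 = 89.3 L.
Isothermal: T stays 253 K; PV = const ⇒ V₂ = 14.4 L, P₂ = 708 kPa.
ΔU = 0 (ideal gas, T constant).
W = nRT ln(V₂/V₁) = 4.84×8.314×253×ln(0.161) = -18600 J.
Q = ΔU + W = -18600 J.

-18600 J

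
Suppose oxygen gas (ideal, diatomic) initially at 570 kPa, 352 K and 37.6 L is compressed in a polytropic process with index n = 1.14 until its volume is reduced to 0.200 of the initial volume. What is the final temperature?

441 K

Polytropic n=1.14: T₂ = T₁(V₁/V₂)^(n−1) = 352×(5.00)^0.14 = 441 K; P₂ = P₁(V₁/V₂)^n = 3570 kPa.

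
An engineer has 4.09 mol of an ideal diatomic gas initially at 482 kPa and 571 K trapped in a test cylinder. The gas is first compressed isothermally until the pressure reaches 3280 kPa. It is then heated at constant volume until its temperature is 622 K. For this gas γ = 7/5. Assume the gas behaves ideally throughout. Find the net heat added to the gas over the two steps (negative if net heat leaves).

V₁ = nRT₁/P₁ = 4.09×8.314×571/482 = 40.3 L.
Step 1 — Isothermal: T stays 571 K; PV = const ⇒ V₂ = 5.92 L, P₂ = 3280 kPa.
ΔU = 0 (ideal gas, T constant).
W = nRT ln(V₂/V₁) = 4.09×8.314×571×ln(0.147) = -37200 J.
Q = ΔU + W = -37200 J.
State after step 1: P = 3280 kPa, V = 5.92 L, T = 571 K.
Step 2 — Isochoric: V stays 5.92 L; P/T = const ⇒ T₂ = 622 K, P₂ = 3570 kPa.
W = 0 (no volume change).
ΔU = nCvΔT = 4.09×20.8×(622−571) = 4340 J.
Q = ΔU = 4340 J.
Net over both steps: W = -37200 J, Q = -32900 J, ΔU = 4340 J.

-32900 J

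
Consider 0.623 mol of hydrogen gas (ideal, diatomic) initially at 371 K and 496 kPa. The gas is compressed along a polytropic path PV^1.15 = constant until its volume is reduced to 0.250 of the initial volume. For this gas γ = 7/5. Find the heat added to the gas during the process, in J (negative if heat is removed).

-1850 J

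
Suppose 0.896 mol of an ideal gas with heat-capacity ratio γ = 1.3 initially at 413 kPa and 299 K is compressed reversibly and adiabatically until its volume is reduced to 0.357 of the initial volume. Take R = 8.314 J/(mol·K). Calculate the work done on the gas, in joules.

V₁ = nRT₁/P₁ = 0.896×8.314×299/413 = 5.39 L.
Adiabatic: TV^(γ−1) = const ⇒ T₂ = 299×(2.80)^0.300 = 407 K; PV^γ = const ⇒ P₂ = 1580 kPa.
ΔU = nCvΔT = 0.896×27.7×(407−299) = 2690 J.
Q = 0 for an adiabatic process, so W = −ΔU = -2690 J.
Work done on the gas = −W_by = 2690 J.

2690 J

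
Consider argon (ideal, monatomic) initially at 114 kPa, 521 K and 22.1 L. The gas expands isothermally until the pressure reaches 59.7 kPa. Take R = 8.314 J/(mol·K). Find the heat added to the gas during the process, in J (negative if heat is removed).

1630 J

n = P₁V₁/(RT₁) = 114×22.1/(8.314×521) = 0.582 mol.
Isothermal: T stays 521 K; PV = const ⇒ V₂ = 42.2 L, P₂ = 59.7 kPa.
ΔU = 0 (ideal gas, T constant).
W = nRT ln(V₂/V₁) = 0.582×8.314×521×ln(1.91) = 1630 J.
Q = ΔU + W = 1630 J.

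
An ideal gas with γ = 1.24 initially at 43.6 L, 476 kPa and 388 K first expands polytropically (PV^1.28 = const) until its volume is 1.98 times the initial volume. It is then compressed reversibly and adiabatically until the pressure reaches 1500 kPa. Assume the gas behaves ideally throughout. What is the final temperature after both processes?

474 K

n = P₁V₁/(RT₁) = 476×43.6/(8.314×388) = 6.43 mol.
Step 1 — Polytropic n=1.28: T₂ = T₁(V₁/V₂)^(n−1) = 388×(0.505)^0.28 = 320 K; P₂ = P₁(V₁/V₂)^n = 199 kPa.
W = (P₁V₁−P₂V₂)/(n−1) = (476×43.6−199×86.3)/0.28 = 12900 J.
ΔU = nCvΔT = 6.43×34.6×(320−388) = -15100 J.
Q = ΔU + W = -2150 J.
State after step 1: P = 199 kPa, V = 86.3 L, T = 320 K.
Step 2 — Adiabatic: T₂/T₁ = (P₂/P₁)^((γ−1)/γ) ⇒ T₂ = 320×(7.55)^0.194 = 474 K; V₂ = 16.9 L.
ΔU = nCvΔT = 6.43×34.6×(474−320) = 34200 J.
Q = 0 for an adiabatic process, so W = −ΔU = -34200 J.
Net over both steps: W = -21300 J, Q = -2150 J, ΔU = 19200 J.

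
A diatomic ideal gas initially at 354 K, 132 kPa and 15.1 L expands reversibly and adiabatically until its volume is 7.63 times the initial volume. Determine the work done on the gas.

n = P₁V₁/(RT₁) = 132×15.1/(8.314×354) = 0.677 mol.
Adiabatic: TV^(γ−1) = const ⇒ T₂ = 354×(0.131)^0.400 = 157 K; PV^γ = const ⇒ P₂ = 7.67 kPa.
ΔU = nCvΔT = 0.677×20.8×(157−354) = -2770 J.
Q = 0 for an adiabatic process, so W = −ΔU = 2770 J.
Work done on the gas = −W_by = -2770 J.

-2770 J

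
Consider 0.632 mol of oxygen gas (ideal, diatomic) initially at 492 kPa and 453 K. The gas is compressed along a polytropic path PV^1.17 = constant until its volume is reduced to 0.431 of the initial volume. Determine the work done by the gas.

V₁ = nRT₁/P₁ = 0.632×8.314×453/492 = 4.84 L.
Polytropic n=1.17: T₂ = T₁(V₁/V₂)^(n−1) = 453×(2.32)^0.17 = 523 K; P₂ = P₁(V₁/V₂)^n = 1320 kPa.
W = (P₁V₁−P₂V₂)/(n−1) = (492×4.84−1320×2.09)/0.17 = -2150 J.

-2150 J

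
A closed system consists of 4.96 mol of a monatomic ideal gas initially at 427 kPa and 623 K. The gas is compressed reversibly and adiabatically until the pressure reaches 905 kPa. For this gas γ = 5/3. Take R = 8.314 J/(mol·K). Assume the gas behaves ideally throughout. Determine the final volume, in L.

38.3 L

V₁ = nRT₁/P₁ = 4.96×8.314×623/427 = 60.2 L.
Adiabatic: T₂/T₁ = (P₂/P₁)^((γ−1)/γ) ⇒ T₂ = 623×(2.12)^0.400 = 841 K; V₂ = 38.3 L.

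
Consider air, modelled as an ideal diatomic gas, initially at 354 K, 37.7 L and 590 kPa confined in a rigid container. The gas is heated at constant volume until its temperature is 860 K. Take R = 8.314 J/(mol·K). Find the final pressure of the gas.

1430 kPa

Isochoric: V stays 37.7 L; P/T = const ⇒ T₂ = 860 K, P₂ = 1430 kPa.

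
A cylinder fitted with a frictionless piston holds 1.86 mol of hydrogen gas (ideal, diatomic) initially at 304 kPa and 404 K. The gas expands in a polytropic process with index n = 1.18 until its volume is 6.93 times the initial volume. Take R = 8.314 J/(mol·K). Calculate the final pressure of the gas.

V₁ = nRT₁/P₁ = 1.86×8.314×404/304 = 20.6 L.
Polytropic n=1.18: T₂ = T₁(V₁/V₂)^(n−1) = 404×(0.144)^0.18 = 285 K; P₂ = P₁(V₁/V₂)^n = 31.0 kPa.

31.0 kPa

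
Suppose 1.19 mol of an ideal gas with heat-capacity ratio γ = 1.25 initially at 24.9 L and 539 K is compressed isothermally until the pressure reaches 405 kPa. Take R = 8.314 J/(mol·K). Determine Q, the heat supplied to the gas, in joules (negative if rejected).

-3400 J

P₁ = nRT₁/V₁ = 1.19×8.314×539/24.9 = 214 kPa.
Isothermal: T stays 539 K; PV = const ⇒ V₂ = 13.2 L, P₂ = 405 kPa.
ΔU = 0 (ideal gas, T constant).
W = nRT ln(V₂/V₁) = 1.19×8.314×539×ln(0.529) = -3400 J.
Q = ΔU + W = -3400 J.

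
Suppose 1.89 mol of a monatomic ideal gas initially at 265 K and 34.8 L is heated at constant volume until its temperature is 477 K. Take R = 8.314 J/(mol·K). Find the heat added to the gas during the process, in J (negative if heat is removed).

P₁ = nRT₁/V₁ = 1.89×8.314×265/34.8 = 120 kPa.
Isochoric: V stays 34.8 L; P/T = const ⇒ T₂ = 477 K, P₂ = 215 kPa.
W = 0 (no volume change).
ΔU = nCvΔT = 1.89×12.5×(477−265) = 5000 J.
Q = ΔU = 5000 J.

5000 J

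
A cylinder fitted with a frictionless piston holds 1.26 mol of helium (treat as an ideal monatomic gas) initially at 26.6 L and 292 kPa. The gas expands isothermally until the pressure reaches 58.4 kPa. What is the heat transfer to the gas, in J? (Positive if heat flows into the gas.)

T₁ = P₁V₁/(nR) = 292×26.6/(1.26×8.314) = 741 K.
Isothermal: T stays 741 K; PV = const ⇒ V₂ = 133 L, P₂ = 58.4 kPa.
ΔU = 0 (ideal gas, T constant).
W = nRT ln(V₂/V₁) = 1.26×8.314×741×ln(5.00) = 12500 J.
Q = ΔU + W = 12500 J.

12500 J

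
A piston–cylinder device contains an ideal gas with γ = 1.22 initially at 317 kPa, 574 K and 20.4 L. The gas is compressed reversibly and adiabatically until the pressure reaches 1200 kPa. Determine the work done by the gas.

-7980 J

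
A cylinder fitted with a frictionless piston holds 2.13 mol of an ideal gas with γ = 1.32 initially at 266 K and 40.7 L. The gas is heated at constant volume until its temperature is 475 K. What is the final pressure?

207 kPa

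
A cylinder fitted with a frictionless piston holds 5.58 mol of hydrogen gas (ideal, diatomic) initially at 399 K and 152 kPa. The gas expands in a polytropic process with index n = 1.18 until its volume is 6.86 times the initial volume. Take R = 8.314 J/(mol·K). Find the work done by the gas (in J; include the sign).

V₁ = nRT₁/P₁ = 5.58×8.314×399/152 = 122 L.
Polytropic n=1.18: T₂ = T₁(V₁/V₂)^(n−1) = 399×(0.146)^0.18 = 282 K; P₂ = P₁(V₁/V₂)^n = 15.7 kPa.
W = (P₁V₁−P₂V₂)/(n−1) = (152×122−15.7×835)/0.18 = 30100 J.

30100 J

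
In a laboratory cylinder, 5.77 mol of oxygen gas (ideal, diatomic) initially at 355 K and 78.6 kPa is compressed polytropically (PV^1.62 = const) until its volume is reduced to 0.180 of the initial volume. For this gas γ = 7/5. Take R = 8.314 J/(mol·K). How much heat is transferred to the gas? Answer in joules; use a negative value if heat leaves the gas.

V₁ = nRT₁/P₁ = 5.77×8.314×355/78.6 = 217 L.
Polytropic n=1.62: T₂ = T₁(V₁/V₂)^(n−1) = 355×(5.56)^0.62 = 1030 K; P₂ = P₁(V₁/V₂)^n = 1260 kPa.
W = (P₁V₁−P₂V₂)/(n−1) = (78.6×217−1260×39.0)/0.62 = -52100 J.
ΔU = nCvΔT = 5.77×20.8×(1030−355) = 80700 J.
Q = ΔU + W = 28600 J.

28600 J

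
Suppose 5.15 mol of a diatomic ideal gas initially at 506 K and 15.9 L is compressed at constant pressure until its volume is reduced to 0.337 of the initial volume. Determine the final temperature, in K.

P₁ = nRT₁/V₁ = 5.15×8.314×506/15.9 = 1360 kPa.
Isobaric: P stays 1360 kPa; V/T = const ⇒ T₂ = 171 K, V₂ = 5.36 L.

171 K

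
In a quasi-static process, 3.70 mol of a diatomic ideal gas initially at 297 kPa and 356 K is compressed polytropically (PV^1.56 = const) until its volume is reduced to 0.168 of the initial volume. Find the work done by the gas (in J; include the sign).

V₁ = nRT₁/P₁ = 3.70×8.314×356/297 = 36.9 L.
Polytropic n=1.56: T₂ = T₁(V₁/V₂)^(n−1) = 356×(5.95)^0.56 = 967 K; P₂ = P₁(V₁/V₂)^n = 4800 kPa.
W = (P₁V₁−P₂V₂)/(n−1) = (297×36.9−4800×6.19)/0.56 = -33500 J.

-33500 J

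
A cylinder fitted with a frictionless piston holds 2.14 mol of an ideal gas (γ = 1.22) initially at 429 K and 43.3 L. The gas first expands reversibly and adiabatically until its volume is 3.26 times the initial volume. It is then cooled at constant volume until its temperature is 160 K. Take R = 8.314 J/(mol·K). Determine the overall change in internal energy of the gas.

-21800 J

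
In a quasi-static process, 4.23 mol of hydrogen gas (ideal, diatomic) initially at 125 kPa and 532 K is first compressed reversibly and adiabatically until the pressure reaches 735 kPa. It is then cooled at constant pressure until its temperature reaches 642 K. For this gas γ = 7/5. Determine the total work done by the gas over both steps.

V₁ = nRT₁/P₁ = 4.23×8.314×532/125 = 150 L.
Step 1 — Adiabatic: T₂/T₁ = (P₂/P₁)^((γ−1)/γ) ⇒ T₂ = 532×(5.88)^0.286 = 883 K; V₂ = 42.2 L.
ΔU = nCvΔT = 4.23×20.8×(883−532) = 30800 J.
Q = 0 for an adiabatic process, so W = −ΔU = -30800 J.
State after step 1: P = 735 kPa, V = 42.2 L, T = 883 K.
Step 2 — Isobaric: P stays 735 kPa; V/T = const ⇒ T₂ = 642 K, V₂ = 30.7 L.
W = PΔV = 735×(30.7−42.2) kPa·L = -8460 J.
ΔU = nCvΔT = 4.23×20.8×(642−883) = -21100 J.
Q = ΔU + W = nCpΔT = -29600 J.
Net over both steps: W = -39300 J, Q = -29600 J, ΔU = 9670 J.

-39300 J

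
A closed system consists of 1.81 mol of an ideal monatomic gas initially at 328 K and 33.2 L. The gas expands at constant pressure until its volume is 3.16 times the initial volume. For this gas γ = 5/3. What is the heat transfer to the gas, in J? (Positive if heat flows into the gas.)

26700 J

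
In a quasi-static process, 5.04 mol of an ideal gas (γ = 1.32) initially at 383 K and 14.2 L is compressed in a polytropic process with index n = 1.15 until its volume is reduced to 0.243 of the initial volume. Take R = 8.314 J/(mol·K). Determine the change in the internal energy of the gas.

11900 J

P₁ = nRT₁/V₁ = 5.04×8.314×383/14.2 = 1130 kPa.
Polytropic n=1.15: T₂ = T₁(V₁/V₂)^(n−1) = 383×(4.12)^0.15 = 474 K; P₂ = P₁(V₁/V₂)^n = 5750 kPa.
For an ideal gas ΔU = nCvΔT with Cv = R/(γ−1) = 26.0 J/(mol·K).
ΔU = 5.04×26.0×(474−383) = 11900 J.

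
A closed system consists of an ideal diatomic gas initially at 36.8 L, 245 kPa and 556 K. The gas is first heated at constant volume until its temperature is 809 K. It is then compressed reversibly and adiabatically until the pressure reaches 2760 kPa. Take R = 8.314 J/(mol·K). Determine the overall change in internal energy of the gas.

36300 J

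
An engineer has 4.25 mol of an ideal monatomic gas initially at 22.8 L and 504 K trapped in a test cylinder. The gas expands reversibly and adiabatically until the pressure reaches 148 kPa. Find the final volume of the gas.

P₁ = nRT₁/V₁ = 4.25×8.314×504/22.8 = 781 kPa.
Adiabatic: T₂/T₁ = (P₂/P₁)^((γ−1)/γ) ⇒ T₂ = 504×(0.189)^0.400 = 259 K; V₂ = 61.9 L.

61.9 L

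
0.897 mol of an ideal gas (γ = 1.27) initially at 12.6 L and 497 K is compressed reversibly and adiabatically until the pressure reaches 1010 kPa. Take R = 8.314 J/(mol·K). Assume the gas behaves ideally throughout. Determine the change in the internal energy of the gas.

P₁ = nRT₁/V₁ = 0.897×8.314×497/12.6 = 294 kPa.
Adiabatic: T₂/T₁ = (P₂/P₁)^((γ−1)/γ) ⇒ T₂ = 497×(3.43)^0.213 = 646 K; V₂ = 4.77 L.
For an ideal gas ΔU = nCvΔT with Cv = R/(γ−1) = 30.8 J/(mol·K).
ΔU = 0.897×30.8×(646−497) = 4120 J.

4120 J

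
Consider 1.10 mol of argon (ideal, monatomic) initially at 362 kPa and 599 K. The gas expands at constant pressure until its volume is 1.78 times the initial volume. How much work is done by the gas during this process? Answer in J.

4270 J

V₁ = nRT₁/P₁ = 1.10×8.314×599/362 = 15.1 L.
Isobaric: P stays 362 kPa; V/T = const ⇒ T₂ = 1070 K, V₂ = 26.9 L.
W = PΔV = 362×(26.9−15.1) kPa·L = 4270 J.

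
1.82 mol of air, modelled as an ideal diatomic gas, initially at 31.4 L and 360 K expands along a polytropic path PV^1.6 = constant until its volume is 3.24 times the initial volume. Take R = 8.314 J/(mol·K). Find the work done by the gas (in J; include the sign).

4590 J

P₁ = nRT₁/V₁ = 1.82×8.314×360/31.4 = 173 kPa.
Polytropic n=1.6: T₂ = T₁(V₁/V₂)^(n−1) = 360×(0.309)^0.60 = 178 K; P₂ = P₁(V₁/V₂)^n = 26.4 kPa.
W = (P₁V₁−P₂V₂)/(n−1) = (173×31.4−26.4×102)/0.60 = 4590 J.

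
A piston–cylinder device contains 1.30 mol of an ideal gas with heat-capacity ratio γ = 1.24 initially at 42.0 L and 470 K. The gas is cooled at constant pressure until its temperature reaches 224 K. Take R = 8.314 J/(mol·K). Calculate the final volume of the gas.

P₁ = nRT₁/V₁ = 1.30×8.314×470/42.0 = 121 kPa.
Isobaric: P stays 121 kPa; V/T = const ⇒ T₂ = 224 K, V₂ = 20.0 L.

20.0 L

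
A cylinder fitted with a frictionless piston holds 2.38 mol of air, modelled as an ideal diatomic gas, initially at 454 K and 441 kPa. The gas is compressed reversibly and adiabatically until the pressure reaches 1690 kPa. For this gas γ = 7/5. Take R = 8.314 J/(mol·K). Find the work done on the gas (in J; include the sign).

10500 J

V₁ = nRT₁/P₁ = 2.38×8.314×454/441 = 20.4 L.
Adiabatic: T₂/T₁ = (P₂/P₁)^((γ−1)/γ) ⇒ T₂ = 454×(3.83)^0.286 = 666 K; V₂ = 7.80 L.
ΔU = nCvΔT = 2.38×20.8×(666−454) = 10500 J.
Q = 0 for an adiabatic process, so W = −ΔU = -10500 J.
Work done on the gas = −W_by = 10500 J.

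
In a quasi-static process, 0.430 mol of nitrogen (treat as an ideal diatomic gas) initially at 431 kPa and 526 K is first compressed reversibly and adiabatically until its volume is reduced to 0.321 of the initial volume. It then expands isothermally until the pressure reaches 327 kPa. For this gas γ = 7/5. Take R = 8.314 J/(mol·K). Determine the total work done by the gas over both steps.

V₁ = nRT₁/P₁ = 0.430×8.314×526/431 = 4.36 L.
Step 1 — Adiabatic: TV^(γ−1) = const ⇒ T₂ = 526×(3.12)^0.400 = 829 K; PV^γ = const ⇒ P₂ = 2120 kPa.
ΔU = nCvΔT = 0.430×20.8×(829−526) = 2710 J.
Q = 0 for an adiabatic process, so W = −ΔU = -2710 J.
State after step 1: P = 2120 kPa, V = 1.40 L, T = 829 K.
Step 2 — Isothermal: T stays 829 K; PV = const ⇒ V₂ = 9.06 L, P₂ = 327 kPa.
ΔU = 0 (ideal gas, T constant).
W = nRT ln(V₂/V₁) = 0.430×8.314×829×ln(6.47) = 5530 J.
Q = ΔU + W = 5530 J.
Net over both steps: W = 2830 J, Q = 5530 J, ΔU = 2710 J.

2830 J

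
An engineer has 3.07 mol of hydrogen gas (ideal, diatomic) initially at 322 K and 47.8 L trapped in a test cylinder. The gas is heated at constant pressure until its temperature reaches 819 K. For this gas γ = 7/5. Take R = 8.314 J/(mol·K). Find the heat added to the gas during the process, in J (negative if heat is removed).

P₁ = nRT₁/V₁ = 3.07×8.314×322/47.8 = 172 kPa.
Isobaric: P stays 172 kPa; V/T = const ⇒ T₂ = 819 K, V₂ = 122 L.
W = PΔV = 172×(122−47.8) kPa·L = 12700 J.
ΔU = nCvΔT = 3.07×20.8×(819−322) = 31700 J.
Q = ΔU + W = nCpΔT = 44400 J.

44400 J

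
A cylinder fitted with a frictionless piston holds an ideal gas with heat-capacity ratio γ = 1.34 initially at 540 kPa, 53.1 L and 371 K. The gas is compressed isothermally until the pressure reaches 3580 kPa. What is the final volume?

Isothermal: T stays 371 K; PV = const ⇒ V₂ = 8.01 L, P₂ = 3580 kPa.

8.01 L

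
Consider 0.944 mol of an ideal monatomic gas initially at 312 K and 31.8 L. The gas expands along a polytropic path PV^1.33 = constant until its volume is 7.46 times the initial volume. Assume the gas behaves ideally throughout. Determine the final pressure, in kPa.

P₁ = nRT₁/V₁ = 0.944×8.314×312/31.8 = 77.0 kPa.
Polytropic n=1.33: T₂ = T₁(V₁/V₂)^(n−1) = 312×(0.134)^0.33 = 161 K; P₂ = P₁(V₁/V₂)^n = 5.32 kPa.

5.32 kPa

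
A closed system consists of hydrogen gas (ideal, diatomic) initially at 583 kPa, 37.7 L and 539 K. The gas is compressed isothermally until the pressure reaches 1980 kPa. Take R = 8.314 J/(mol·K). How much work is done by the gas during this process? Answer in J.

-26900 J

n = P₁V₁/(RT₁) = 583×37.7/(8.314×539) = 4.90 mol.
Isothermal: T stays 539 K; PV = const ⇒ V₂ = 11.1 L, P₂ = 1980 kPa.
W = nRT ln(V₂/V₁) = 4.90×8.314×539×ln(0.294) = -26900 J.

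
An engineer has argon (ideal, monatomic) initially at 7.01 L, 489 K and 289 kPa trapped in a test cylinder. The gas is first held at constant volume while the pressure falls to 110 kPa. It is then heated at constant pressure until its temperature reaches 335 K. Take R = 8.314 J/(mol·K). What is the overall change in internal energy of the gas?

n = P₁V₁/(RT₁) = 289×7.01/(8.314×489) = 0.498 mol.
Step 1 — Isochoric: V stays 7.01 L; P/T = const ⇒ T₂ = 186 K, P₂ = 110 kPa.
W = 0 (no volume change).
ΔU = nCvΔT = 0.498×12.5×(186−489) = -1880 J.
Q = ΔU = -1880 J.
State after step 1: P = 110 kPa, V = 7.01 L, T = 186 K.
Step 2 — Isobaric: P stays 110 kPa; V/T = const ⇒ T₂ = 335 K, V₂ = 12.6 L.
W = PΔV = 110×(12.6−7.01) kPa·L = 617 J.
ΔU = nCvΔT = 0.498×12.5×(335−186) = 925 J.
Q = ΔU + W = nCpΔT = 1540 J.
Net over both steps: W = 617 J, Q = -340 J, ΔU = -957 J.

-957 J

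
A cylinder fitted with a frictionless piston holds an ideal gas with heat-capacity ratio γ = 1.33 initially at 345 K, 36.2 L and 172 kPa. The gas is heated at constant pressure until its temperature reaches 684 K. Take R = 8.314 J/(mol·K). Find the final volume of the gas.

Isobaric: P stays 172 kPa; V/T = const ⇒ T₂ = 684 K, V₂ = 71.8 L.

71.8 L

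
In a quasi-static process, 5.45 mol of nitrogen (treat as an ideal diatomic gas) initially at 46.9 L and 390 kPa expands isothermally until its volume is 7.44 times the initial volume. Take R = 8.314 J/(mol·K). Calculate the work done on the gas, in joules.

-36700 J

T₁ = P₁V₁/(nR) = 390×46.9/(5.45×8.314) = 404 K.
Isothermal: T stays 404 K; PV = const ⇒ V₂ = 349 L, P₂ = 52.4 kPa.
W = nRT ln(V₂/V₁) = 5.45×8.314×404×ln(7.44) = 36700 J.
Work done on the gas = −W_by = -36700 J.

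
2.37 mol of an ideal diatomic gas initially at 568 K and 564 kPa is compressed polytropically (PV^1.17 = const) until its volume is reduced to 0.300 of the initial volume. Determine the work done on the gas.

V₁ = nRT₁/P₁ = 2.37×8.314×568/564 = 19.8 L.
Polytropic n=1.17: T₂ = T₁(V₁/V₂)^(n−1) = 568×(3.33)^0.17 = 697 K; P₂ = P₁(V₁/V₂)^n = 2310 kPa.
W = (P₁V₁−P₂V₂)/(n−1) = (564×19.8−2310×5.95)/0.17 = -15000 J.
Work done on the gas = −W_by = 15000 J.

15000 J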